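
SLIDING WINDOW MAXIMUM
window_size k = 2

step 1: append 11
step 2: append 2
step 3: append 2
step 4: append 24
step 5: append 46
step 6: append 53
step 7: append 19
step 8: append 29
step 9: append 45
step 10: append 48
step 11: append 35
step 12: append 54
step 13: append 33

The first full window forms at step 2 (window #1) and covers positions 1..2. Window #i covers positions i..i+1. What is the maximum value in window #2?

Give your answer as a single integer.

Answer: 2

Derivation:
step 1: append 11 -> window=[11] (not full yet)
step 2: append 2 -> window=[11, 2] -> max=11
step 3: append 2 -> window=[2, 2] -> max=2
Window #2 max = 2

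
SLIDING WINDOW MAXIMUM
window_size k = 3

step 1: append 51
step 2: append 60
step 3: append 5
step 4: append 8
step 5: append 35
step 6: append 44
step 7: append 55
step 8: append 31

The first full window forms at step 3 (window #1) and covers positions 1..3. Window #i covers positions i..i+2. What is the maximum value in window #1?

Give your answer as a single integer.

step 1: append 51 -> window=[51] (not full yet)
step 2: append 60 -> window=[51, 60] (not full yet)
step 3: append 5 -> window=[51, 60, 5] -> max=60
Window #1 max = 60

Answer: 60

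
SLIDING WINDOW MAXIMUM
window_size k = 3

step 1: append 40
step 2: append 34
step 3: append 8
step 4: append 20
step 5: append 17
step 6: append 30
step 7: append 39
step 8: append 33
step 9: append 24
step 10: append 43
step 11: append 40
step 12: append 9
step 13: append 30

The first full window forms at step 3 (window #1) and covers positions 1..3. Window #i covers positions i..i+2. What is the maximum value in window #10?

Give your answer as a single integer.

Answer: 43

Derivation:
step 1: append 40 -> window=[40] (not full yet)
step 2: append 34 -> window=[40, 34] (not full yet)
step 3: append 8 -> window=[40, 34, 8] -> max=40
step 4: append 20 -> window=[34, 8, 20] -> max=34
step 5: append 17 -> window=[8, 20, 17] -> max=20
step 6: append 30 -> window=[20, 17, 30] -> max=30
step 7: append 39 -> window=[17, 30, 39] -> max=39
step 8: append 33 -> window=[30, 39, 33] -> max=39
step 9: append 24 -> window=[39, 33, 24] -> max=39
step 10: append 43 -> window=[33, 24, 43] -> max=43
step 11: append 40 -> window=[24, 43, 40] -> max=43
step 12: append 9 -> window=[43, 40, 9] -> max=43
Window #10 max = 43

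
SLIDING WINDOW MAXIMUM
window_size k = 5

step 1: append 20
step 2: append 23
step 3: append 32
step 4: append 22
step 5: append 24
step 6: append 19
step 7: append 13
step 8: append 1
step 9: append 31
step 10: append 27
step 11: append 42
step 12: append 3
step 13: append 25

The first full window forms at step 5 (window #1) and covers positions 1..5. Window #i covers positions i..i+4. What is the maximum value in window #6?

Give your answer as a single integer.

Answer: 31

Derivation:
step 1: append 20 -> window=[20] (not full yet)
step 2: append 23 -> window=[20, 23] (not full yet)
step 3: append 32 -> window=[20, 23, 32] (not full yet)
step 4: append 22 -> window=[20, 23, 32, 22] (not full yet)
step 5: append 24 -> window=[20, 23, 32, 22, 24] -> max=32
step 6: append 19 -> window=[23, 32, 22, 24, 19] -> max=32
step 7: append 13 -> window=[32, 22, 24, 19, 13] -> max=32
step 8: append 1 -> window=[22, 24, 19, 13, 1] -> max=24
step 9: append 31 -> window=[24, 19, 13, 1, 31] -> max=31
step 10: append 27 -> window=[19, 13, 1, 31, 27] -> max=31
Window #6 max = 31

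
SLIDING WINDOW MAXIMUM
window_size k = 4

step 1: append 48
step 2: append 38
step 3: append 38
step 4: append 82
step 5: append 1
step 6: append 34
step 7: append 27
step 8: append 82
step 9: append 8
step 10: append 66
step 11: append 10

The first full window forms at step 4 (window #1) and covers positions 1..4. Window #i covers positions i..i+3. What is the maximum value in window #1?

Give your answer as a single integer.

step 1: append 48 -> window=[48] (not full yet)
step 2: append 38 -> window=[48, 38] (not full yet)
step 3: append 38 -> window=[48, 38, 38] (not full yet)
step 4: append 82 -> window=[48, 38, 38, 82] -> max=82
Window #1 max = 82

Answer: 82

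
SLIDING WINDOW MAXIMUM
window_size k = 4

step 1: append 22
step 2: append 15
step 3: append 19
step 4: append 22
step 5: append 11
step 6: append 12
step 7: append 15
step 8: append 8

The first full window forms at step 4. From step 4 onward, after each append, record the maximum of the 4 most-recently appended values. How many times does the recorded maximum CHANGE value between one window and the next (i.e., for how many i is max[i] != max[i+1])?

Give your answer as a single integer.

Answer: 1

Derivation:
step 1: append 22 -> window=[22] (not full yet)
step 2: append 15 -> window=[22, 15] (not full yet)
step 3: append 19 -> window=[22, 15, 19] (not full yet)
step 4: append 22 -> window=[22, 15, 19, 22] -> max=22
step 5: append 11 -> window=[15, 19, 22, 11] -> max=22
step 6: append 12 -> window=[19, 22, 11, 12] -> max=22
step 7: append 15 -> window=[22, 11, 12, 15] -> max=22
step 8: append 8 -> window=[11, 12, 15, 8] -> max=15
Recorded maximums: 22 22 22 22 15
Changes between consecutive maximums: 1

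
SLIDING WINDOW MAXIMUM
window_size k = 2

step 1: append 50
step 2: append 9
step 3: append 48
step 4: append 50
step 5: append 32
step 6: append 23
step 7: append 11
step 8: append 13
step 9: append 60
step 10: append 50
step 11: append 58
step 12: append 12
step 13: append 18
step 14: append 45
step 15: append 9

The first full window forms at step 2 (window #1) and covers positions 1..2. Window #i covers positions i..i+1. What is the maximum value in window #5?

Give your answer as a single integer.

Answer: 32

Derivation:
step 1: append 50 -> window=[50] (not full yet)
step 2: append 9 -> window=[50, 9] -> max=50
step 3: append 48 -> window=[9, 48] -> max=48
step 4: append 50 -> window=[48, 50] -> max=50
step 5: append 32 -> window=[50, 32] -> max=50
step 6: append 23 -> window=[32, 23] -> max=32
Window #5 max = 32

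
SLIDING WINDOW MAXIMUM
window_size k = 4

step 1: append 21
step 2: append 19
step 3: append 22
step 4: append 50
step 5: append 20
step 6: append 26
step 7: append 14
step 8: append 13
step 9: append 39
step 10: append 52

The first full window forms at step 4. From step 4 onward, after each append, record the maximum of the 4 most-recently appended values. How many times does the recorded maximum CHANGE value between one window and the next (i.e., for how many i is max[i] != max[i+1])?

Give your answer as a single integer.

step 1: append 21 -> window=[21] (not full yet)
step 2: append 19 -> window=[21, 19] (not full yet)
step 3: append 22 -> window=[21, 19, 22] (not full yet)
step 4: append 50 -> window=[21, 19, 22, 50] -> max=50
step 5: append 20 -> window=[19, 22, 50, 20] -> max=50
step 6: append 26 -> window=[22, 50, 20, 26] -> max=50
step 7: append 14 -> window=[50, 20, 26, 14] -> max=50
step 8: append 13 -> window=[20, 26, 14, 13] -> max=26
step 9: append 39 -> window=[26, 14, 13, 39] -> max=39
step 10: append 52 -> window=[14, 13, 39, 52] -> max=52
Recorded maximums: 50 50 50 50 26 39 52
Changes between consecutive maximums: 3

Answer: 3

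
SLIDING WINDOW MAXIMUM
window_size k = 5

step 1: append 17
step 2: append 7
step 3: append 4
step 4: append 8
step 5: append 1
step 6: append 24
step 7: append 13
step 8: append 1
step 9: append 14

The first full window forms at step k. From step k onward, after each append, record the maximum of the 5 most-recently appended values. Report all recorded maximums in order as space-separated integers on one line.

Answer: 17 24 24 24 24

Derivation:
step 1: append 17 -> window=[17] (not full yet)
step 2: append 7 -> window=[17, 7] (not full yet)
step 3: append 4 -> window=[17, 7, 4] (not full yet)
step 4: append 8 -> window=[17, 7, 4, 8] (not full yet)
step 5: append 1 -> window=[17, 7, 4, 8, 1] -> max=17
step 6: append 24 -> window=[7, 4, 8, 1, 24] -> max=24
step 7: append 13 -> window=[4, 8, 1, 24, 13] -> max=24
step 8: append 1 -> window=[8, 1, 24, 13, 1] -> max=24
step 9: append 14 -> window=[1, 24, 13, 1, 14] -> max=24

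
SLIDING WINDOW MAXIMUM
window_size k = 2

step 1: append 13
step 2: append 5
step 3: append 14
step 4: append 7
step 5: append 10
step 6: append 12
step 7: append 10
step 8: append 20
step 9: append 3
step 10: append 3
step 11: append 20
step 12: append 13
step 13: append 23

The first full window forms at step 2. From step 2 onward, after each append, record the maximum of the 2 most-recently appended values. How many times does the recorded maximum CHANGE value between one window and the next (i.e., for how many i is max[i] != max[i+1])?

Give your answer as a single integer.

step 1: append 13 -> window=[13] (not full yet)
step 2: append 5 -> window=[13, 5] -> max=13
step 3: append 14 -> window=[5, 14] -> max=14
step 4: append 7 -> window=[14, 7] -> max=14
step 5: append 10 -> window=[7, 10] -> max=10
step 6: append 12 -> window=[10, 12] -> max=12
step 7: append 10 -> window=[12, 10] -> max=12
step 8: append 20 -> window=[10, 20] -> max=20
step 9: append 3 -> window=[20, 3] -> max=20
step 10: append 3 -> window=[3, 3] -> max=3
step 11: append 20 -> window=[3, 20] -> max=20
step 12: append 13 -> window=[20, 13] -> max=20
step 13: append 23 -> window=[13, 23] -> max=23
Recorded maximums: 13 14 14 10 12 12 20 20 3 20 20 23
Changes between consecutive maximums: 7

Answer: 7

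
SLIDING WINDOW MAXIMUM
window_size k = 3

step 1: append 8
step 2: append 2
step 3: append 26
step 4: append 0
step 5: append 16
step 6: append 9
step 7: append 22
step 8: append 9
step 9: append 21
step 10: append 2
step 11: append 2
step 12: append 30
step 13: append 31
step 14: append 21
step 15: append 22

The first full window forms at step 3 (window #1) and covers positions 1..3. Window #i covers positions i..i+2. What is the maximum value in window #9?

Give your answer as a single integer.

step 1: append 8 -> window=[8] (not full yet)
step 2: append 2 -> window=[8, 2] (not full yet)
step 3: append 26 -> window=[8, 2, 26] -> max=26
step 4: append 0 -> window=[2, 26, 0] -> max=26
step 5: append 16 -> window=[26, 0, 16] -> max=26
step 6: append 9 -> window=[0, 16, 9] -> max=16
step 7: append 22 -> window=[16, 9, 22] -> max=22
step 8: append 9 -> window=[9, 22, 9] -> max=22
step 9: append 21 -> window=[22, 9, 21] -> max=22
step 10: append 2 -> window=[9, 21, 2] -> max=21
step 11: append 2 -> window=[21, 2, 2] -> max=21
Window #9 max = 21

Answer: 21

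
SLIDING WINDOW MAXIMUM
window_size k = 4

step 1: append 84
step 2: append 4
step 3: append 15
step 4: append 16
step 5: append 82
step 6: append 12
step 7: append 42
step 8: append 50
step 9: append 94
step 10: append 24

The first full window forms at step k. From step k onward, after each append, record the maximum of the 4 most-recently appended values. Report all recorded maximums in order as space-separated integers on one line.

Answer: 84 82 82 82 82 94 94

Derivation:
step 1: append 84 -> window=[84] (not full yet)
step 2: append 4 -> window=[84, 4] (not full yet)
step 3: append 15 -> window=[84, 4, 15] (not full yet)
step 4: append 16 -> window=[84, 4, 15, 16] -> max=84
step 5: append 82 -> window=[4, 15, 16, 82] -> max=82
step 6: append 12 -> window=[15, 16, 82, 12] -> max=82
step 7: append 42 -> window=[16, 82, 12, 42] -> max=82
step 8: append 50 -> window=[82, 12, 42, 50] -> max=82
step 9: append 94 -> window=[12, 42, 50, 94] -> max=94
step 10: append 24 -> window=[42, 50, 94, 24] -> max=94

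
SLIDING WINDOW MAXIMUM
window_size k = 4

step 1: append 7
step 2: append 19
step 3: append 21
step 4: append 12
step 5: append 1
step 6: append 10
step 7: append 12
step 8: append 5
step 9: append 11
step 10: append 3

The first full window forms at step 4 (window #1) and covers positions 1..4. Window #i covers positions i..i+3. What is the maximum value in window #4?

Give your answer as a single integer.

step 1: append 7 -> window=[7] (not full yet)
step 2: append 19 -> window=[7, 19] (not full yet)
step 3: append 21 -> window=[7, 19, 21] (not full yet)
step 4: append 12 -> window=[7, 19, 21, 12] -> max=21
step 5: append 1 -> window=[19, 21, 12, 1] -> max=21
step 6: append 10 -> window=[21, 12, 1, 10] -> max=21
step 7: append 12 -> window=[12, 1, 10, 12] -> max=12
Window #4 max = 12

Answer: 12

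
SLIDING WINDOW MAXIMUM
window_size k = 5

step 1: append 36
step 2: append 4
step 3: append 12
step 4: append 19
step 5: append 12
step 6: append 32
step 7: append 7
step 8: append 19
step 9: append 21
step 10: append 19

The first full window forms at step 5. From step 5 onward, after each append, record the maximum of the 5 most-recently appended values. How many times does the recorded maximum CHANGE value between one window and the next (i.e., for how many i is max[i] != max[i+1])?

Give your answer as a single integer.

step 1: append 36 -> window=[36] (not full yet)
step 2: append 4 -> window=[36, 4] (not full yet)
step 3: append 12 -> window=[36, 4, 12] (not full yet)
step 4: append 19 -> window=[36, 4, 12, 19] (not full yet)
step 5: append 12 -> window=[36, 4, 12, 19, 12] -> max=36
step 6: append 32 -> window=[4, 12, 19, 12, 32] -> max=32
step 7: append 7 -> window=[12, 19, 12, 32, 7] -> max=32
step 8: append 19 -> window=[19, 12, 32, 7, 19] -> max=32
step 9: append 21 -> window=[12, 32, 7, 19, 21] -> max=32
step 10: append 19 -> window=[32, 7, 19, 21, 19] -> max=32
Recorded maximums: 36 32 32 32 32 32
Changes between consecutive maximums: 1

Answer: 1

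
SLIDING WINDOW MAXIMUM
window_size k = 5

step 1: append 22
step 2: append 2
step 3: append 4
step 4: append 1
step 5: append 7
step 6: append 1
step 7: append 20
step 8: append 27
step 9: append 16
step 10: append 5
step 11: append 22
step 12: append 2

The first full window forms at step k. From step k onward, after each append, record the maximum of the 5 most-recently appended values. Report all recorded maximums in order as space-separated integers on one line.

Answer: 22 7 20 27 27 27 27 27

Derivation:
step 1: append 22 -> window=[22] (not full yet)
step 2: append 2 -> window=[22, 2] (not full yet)
step 3: append 4 -> window=[22, 2, 4] (not full yet)
step 4: append 1 -> window=[22, 2, 4, 1] (not full yet)
step 5: append 7 -> window=[22, 2, 4, 1, 7] -> max=22
step 6: append 1 -> window=[2, 4, 1, 7, 1] -> max=7
step 7: append 20 -> window=[4, 1, 7, 1, 20] -> max=20
step 8: append 27 -> window=[1, 7, 1, 20, 27] -> max=27
step 9: append 16 -> window=[7, 1, 20, 27, 16] -> max=27
step 10: append 5 -> window=[1, 20, 27, 16, 5] -> max=27
step 11: append 22 -> window=[20, 27, 16, 5, 22] -> max=27
step 12: append 2 -> window=[27, 16, 5, 22, 2] -> max=27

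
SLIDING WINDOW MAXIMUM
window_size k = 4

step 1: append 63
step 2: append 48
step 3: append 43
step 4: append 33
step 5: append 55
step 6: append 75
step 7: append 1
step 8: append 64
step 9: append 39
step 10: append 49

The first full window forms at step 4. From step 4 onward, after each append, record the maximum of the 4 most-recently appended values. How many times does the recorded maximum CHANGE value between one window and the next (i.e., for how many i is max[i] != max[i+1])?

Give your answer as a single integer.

Answer: 3

Derivation:
step 1: append 63 -> window=[63] (not full yet)
step 2: append 48 -> window=[63, 48] (not full yet)
step 3: append 43 -> window=[63, 48, 43] (not full yet)
step 4: append 33 -> window=[63, 48, 43, 33] -> max=63
step 5: append 55 -> window=[48, 43, 33, 55] -> max=55
step 6: append 75 -> window=[43, 33, 55, 75] -> max=75
step 7: append 1 -> window=[33, 55, 75, 1] -> max=75
step 8: append 64 -> window=[55, 75, 1, 64] -> max=75
step 9: append 39 -> window=[75, 1, 64, 39] -> max=75
step 10: append 49 -> window=[1, 64, 39, 49] -> max=64
Recorded maximums: 63 55 75 75 75 75 64
Changes between consecutive maximums: 3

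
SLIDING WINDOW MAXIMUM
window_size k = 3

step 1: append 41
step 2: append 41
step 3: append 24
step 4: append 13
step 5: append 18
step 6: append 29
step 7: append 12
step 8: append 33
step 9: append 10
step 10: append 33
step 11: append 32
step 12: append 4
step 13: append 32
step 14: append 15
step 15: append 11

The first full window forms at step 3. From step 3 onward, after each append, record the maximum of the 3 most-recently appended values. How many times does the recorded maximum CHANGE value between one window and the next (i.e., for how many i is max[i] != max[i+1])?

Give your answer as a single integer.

step 1: append 41 -> window=[41] (not full yet)
step 2: append 41 -> window=[41, 41] (not full yet)
step 3: append 24 -> window=[41, 41, 24] -> max=41
step 4: append 13 -> window=[41, 24, 13] -> max=41
step 5: append 18 -> window=[24, 13, 18] -> max=24
step 6: append 29 -> window=[13, 18, 29] -> max=29
step 7: append 12 -> window=[18, 29, 12] -> max=29
step 8: append 33 -> window=[29, 12, 33] -> max=33
step 9: append 10 -> window=[12, 33, 10] -> max=33
step 10: append 33 -> window=[33, 10, 33] -> max=33
step 11: append 32 -> window=[10, 33, 32] -> max=33
step 12: append 4 -> window=[33, 32, 4] -> max=33
step 13: append 32 -> window=[32, 4, 32] -> max=32
step 14: append 15 -> window=[4, 32, 15] -> max=32
step 15: append 11 -> window=[32, 15, 11] -> max=32
Recorded maximums: 41 41 24 29 29 33 33 33 33 33 32 32 32
Changes between consecutive maximums: 4

Answer: 4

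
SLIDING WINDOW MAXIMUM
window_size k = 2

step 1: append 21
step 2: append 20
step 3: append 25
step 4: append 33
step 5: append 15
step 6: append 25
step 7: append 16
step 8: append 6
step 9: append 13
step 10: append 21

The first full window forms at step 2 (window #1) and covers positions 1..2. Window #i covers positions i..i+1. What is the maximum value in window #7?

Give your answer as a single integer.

step 1: append 21 -> window=[21] (not full yet)
step 2: append 20 -> window=[21, 20] -> max=21
step 3: append 25 -> window=[20, 25] -> max=25
step 4: append 33 -> window=[25, 33] -> max=33
step 5: append 15 -> window=[33, 15] -> max=33
step 6: append 25 -> window=[15, 25] -> max=25
step 7: append 16 -> window=[25, 16] -> max=25
step 8: append 6 -> window=[16, 6] -> max=16
Window #7 max = 16

Answer: 16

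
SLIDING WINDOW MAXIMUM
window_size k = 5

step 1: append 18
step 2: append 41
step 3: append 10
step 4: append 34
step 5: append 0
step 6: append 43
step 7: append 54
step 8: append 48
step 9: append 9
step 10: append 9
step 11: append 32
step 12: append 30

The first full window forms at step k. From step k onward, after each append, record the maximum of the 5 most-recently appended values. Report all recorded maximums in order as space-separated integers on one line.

step 1: append 18 -> window=[18] (not full yet)
step 2: append 41 -> window=[18, 41] (not full yet)
step 3: append 10 -> window=[18, 41, 10] (not full yet)
step 4: append 34 -> window=[18, 41, 10, 34] (not full yet)
step 5: append 0 -> window=[18, 41, 10, 34, 0] -> max=41
step 6: append 43 -> window=[41, 10, 34, 0, 43] -> max=43
step 7: append 54 -> window=[10, 34, 0, 43, 54] -> max=54
step 8: append 48 -> window=[34, 0, 43, 54, 48] -> max=54
step 9: append 9 -> window=[0, 43, 54, 48, 9] -> max=54
step 10: append 9 -> window=[43, 54, 48, 9, 9] -> max=54
step 11: append 32 -> window=[54, 48, 9, 9, 32] -> max=54
step 12: append 30 -> window=[48, 9, 9, 32, 30] -> max=48

Answer: 41 43 54 54 54 54 54 48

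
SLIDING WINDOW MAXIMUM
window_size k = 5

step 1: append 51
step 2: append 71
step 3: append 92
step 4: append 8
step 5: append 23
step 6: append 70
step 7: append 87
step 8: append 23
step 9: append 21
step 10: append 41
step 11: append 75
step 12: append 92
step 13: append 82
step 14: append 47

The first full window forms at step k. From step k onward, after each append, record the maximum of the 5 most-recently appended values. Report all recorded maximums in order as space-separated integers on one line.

step 1: append 51 -> window=[51] (not full yet)
step 2: append 71 -> window=[51, 71] (not full yet)
step 3: append 92 -> window=[51, 71, 92] (not full yet)
step 4: append 8 -> window=[51, 71, 92, 8] (not full yet)
step 5: append 23 -> window=[51, 71, 92, 8, 23] -> max=92
step 6: append 70 -> window=[71, 92, 8, 23, 70] -> max=92
step 7: append 87 -> window=[92, 8, 23, 70, 87] -> max=92
step 8: append 23 -> window=[8, 23, 70, 87, 23] -> max=87
step 9: append 21 -> window=[23, 70, 87, 23, 21] -> max=87
step 10: append 41 -> window=[70, 87, 23, 21, 41] -> max=87
step 11: append 75 -> window=[87, 23, 21, 41, 75] -> max=87
step 12: append 92 -> window=[23, 21, 41, 75, 92] -> max=92
step 13: append 82 -> window=[21, 41, 75, 92, 82] -> max=92
step 14: append 47 -> window=[41, 75, 92, 82, 47] -> max=92

Answer: 92 92 92 87 87 87 87 92 92 92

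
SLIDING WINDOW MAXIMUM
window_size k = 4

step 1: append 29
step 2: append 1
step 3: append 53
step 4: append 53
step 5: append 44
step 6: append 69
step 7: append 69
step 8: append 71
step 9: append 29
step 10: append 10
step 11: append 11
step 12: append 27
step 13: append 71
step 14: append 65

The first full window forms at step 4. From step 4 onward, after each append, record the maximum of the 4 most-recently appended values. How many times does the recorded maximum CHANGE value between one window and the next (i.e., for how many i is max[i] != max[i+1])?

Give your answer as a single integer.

Answer: 4

Derivation:
step 1: append 29 -> window=[29] (not full yet)
step 2: append 1 -> window=[29, 1] (not full yet)
step 3: append 53 -> window=[29, 1, 53] (not full yet)
step 4: append 53 -> window=[29, 1, 53, 53] -> max=53
step 5: append 44 -> window=[1, 53, 53, 44] -> max=53
step 6: append 69 -> window=[53, 53, 44, 69] -> max=69
step 7: append 69 -> window=[53, 44, 69, 69] -> max=69
step 8: append 71 -> window=[44, 69, 69, 71] -> max=71
step 9: append 29 -> window=[69, 69, 71, 29] -> max=71
step 10: append 10 -> window=[69, 71, 29, 10] -> max=71
step 11: append 11 -> window=[71, 29, 10, 11] -> max=71
step 12: append 27 -> window=[29, 10, 11, 27] -> max=29
step 13: append 71 -> window=[10, 11, 27, 71] -> max=71
step 14: append 65 -> window=[11, 27, 71, 65] -> max=71
Recorded maximums: 53 53 69 69 71 71 71 71 29 71 71
Changes between consecutive maximums: 4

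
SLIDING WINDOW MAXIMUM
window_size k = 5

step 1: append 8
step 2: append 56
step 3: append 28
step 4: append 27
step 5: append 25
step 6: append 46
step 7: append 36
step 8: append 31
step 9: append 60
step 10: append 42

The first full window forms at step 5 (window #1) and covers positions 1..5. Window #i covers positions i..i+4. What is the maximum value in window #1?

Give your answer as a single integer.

step 1: append 8 -> window=[8] (not full yet)
step 2: append 56 -> window=[8, 56] (not full yet)
step 3: append 28 -> window=[8, 56, 28] (not full yet)
step 4: append 27 -> window=[8, 56, 28, 27] (not full yet)
step 5: append 25 -> window=[8, 56, 28, 27, 25] -> max=56
Window #1 max = 56

Answer: 56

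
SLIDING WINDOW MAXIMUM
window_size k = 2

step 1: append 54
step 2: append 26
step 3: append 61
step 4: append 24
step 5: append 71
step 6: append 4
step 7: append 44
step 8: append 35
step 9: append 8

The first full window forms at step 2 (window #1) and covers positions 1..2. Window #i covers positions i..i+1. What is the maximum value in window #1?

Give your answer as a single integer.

step 1: append 54 -> window=[54] (not full yet)
step 2: append 26 -> window=[54, 26] -> max=54
Window #1 max = 54

Answer: 54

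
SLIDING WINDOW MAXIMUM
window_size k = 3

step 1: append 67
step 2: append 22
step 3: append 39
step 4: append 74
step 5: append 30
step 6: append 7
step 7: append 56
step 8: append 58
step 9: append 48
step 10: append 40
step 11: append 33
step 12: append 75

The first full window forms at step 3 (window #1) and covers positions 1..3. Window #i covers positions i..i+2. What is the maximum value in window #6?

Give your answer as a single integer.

step 1: append 67 -> window=[67] (not full yet)
step 2: append 22 -> window=[67, 22] (not full yet)
step 3: append 39 -> window=[67, 22, 39] -> max=67
step 4: append 74 -> window=[22, 39, 74] -> max=74
step 5: append 30 -> window=[39, 74, 30] -> max=74
step 6: append 7 -> window=[74, 30, 7] -> max=74
step 7: append 56 -> window=[30, 7, 56] -> max=56
step 8: append 58 -> window=[7, 56, 58] -> max=58
Window #6 max = 58

Answer: 58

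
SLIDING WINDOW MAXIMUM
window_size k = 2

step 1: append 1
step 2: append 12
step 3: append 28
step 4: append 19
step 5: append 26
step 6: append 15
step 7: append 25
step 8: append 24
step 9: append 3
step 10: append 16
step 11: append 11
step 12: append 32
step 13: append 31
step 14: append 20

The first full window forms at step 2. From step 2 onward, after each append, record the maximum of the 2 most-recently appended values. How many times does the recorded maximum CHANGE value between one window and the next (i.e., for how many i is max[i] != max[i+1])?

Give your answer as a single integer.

Answer: 7

Derivation:
step 1: append 1 -> window=[1] (not full yet)
step 2: append 12 -> window=[1, 12] -> max=12
step 3: append 28 -> window=[12, 28] -> max=28
step 4: append 19 -> window=[28, 19] -> max=28
step 5: append 26 -> window=[19, 26] -> max=26
step 6: append 15 -> window=[26, 15] -> max=26
step 7: append 25 -> window=[15, 25] -> max=25
step 8: append 24 -> window=[25, 24] -> max=25
step 9: append 3 -> window=[24, 3] -> max=24
step 10: append 16 -> window=[3, 16] -> max=16
step 11: append 11 -> window=[16, 11] -> max=16
step 12: append 32 -> window=[11, 32] -> max=32
step 13: append 31 -> window=[32, 31] -> max=32
step 14: append 20 -> window=[31, 20] -> max=31
Recorded maximums: 12 28 28 26 26 25 25 24 16 16 32 32 31
Changes between consecutive maximums: 7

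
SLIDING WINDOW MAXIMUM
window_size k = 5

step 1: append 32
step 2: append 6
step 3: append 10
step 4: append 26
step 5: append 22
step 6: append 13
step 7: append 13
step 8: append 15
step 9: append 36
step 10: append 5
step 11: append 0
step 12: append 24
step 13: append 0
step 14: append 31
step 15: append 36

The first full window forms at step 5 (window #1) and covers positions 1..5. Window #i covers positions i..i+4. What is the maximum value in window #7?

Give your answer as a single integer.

step 1: append 32 -> window=[32] (not full yet)
step 2: append 6 -> window=[32, 6] (not full yet)
step 3: append 10 -> window=[32, 6, 10] (not full yet)
step 4: append 26 -> window=[32, 6, 10, 26] (not full yet)
step 5: append 22 -> window=[32, 6, 10, 26, 22] -> max=32
step 6: append 13 -> window=[6, 10, 26, 22, 13] -> max=26
step 7: append 13 -> window=[10, 26, 22, 13, 13] -> max=26
step 8: append 15 -> window=[26, 22, 13, 13, 15] -> max=26
step 9: append 36 -> window=[22, 13, 13, 15, 36] -> max=36
step 10: append 5 -> window=[13, 13, 15, 36, 5] -> max=36
step 11: append 0 -> window=[13, 15, 36, 5, 0] -> max=36
Window #7 max = 36

Answer: 36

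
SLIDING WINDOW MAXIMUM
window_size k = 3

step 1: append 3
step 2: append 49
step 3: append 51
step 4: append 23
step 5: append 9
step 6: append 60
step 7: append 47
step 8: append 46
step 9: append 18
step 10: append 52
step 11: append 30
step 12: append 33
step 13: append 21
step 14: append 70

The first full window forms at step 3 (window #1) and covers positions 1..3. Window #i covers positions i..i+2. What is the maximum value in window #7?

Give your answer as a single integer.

Answer: 47

Derivation:
step 1: append 3 -> window=[3] (not full yet)
step 2: append 49 -> window=[3, 49] (not full yet)
step 3: append 51 -> window=[3, 49, 51] -> max=51
step 4: append 23 -> window=[49, 51, 23] -> max=51
step 5: append 9 -> window=[51, 23, 9] -> max=51
step 6: append 60 -> window=[23, 9, 60] -> max=60
step 7: append 47 -> window=[9, 60, 47] -> max=60
step 8: append 46 -> window=[60, 47, 46] -> max=60
step 9: append 18 -> window=[47, 46, 18] -> max=47
Window #7 max = 47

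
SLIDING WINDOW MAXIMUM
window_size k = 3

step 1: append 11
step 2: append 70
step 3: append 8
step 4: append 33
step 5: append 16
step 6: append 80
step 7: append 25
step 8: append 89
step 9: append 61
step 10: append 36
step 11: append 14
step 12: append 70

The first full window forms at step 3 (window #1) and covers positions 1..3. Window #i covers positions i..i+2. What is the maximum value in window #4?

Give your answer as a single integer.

Answer: 80

Derivation:
step 1: append 11 -> window=[11] (not full yet)
step 2: append 70 -> window=[11, 70] (not full yet)
step 3: append 8 -> window=[11, 70, 8] -> max=70
step 4: append 33 -> window=[70, 8, 33] -> max=70
step 5: append 16 -> window=[8, 33, 16] -> max=33
step 6: append 80 -> window=[33, 16, 80] -> max=80
Window #4 max = 80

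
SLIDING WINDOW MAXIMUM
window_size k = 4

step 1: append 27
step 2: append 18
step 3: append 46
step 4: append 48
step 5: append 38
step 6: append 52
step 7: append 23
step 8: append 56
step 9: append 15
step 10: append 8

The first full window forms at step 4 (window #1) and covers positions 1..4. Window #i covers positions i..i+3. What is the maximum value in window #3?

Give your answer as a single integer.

Answer: 52

Derivation:
step 1: append 27 -> window=[27] (not full yet)
step 2: append 18 -> window=[27, 18] (not full yet)
step 3: append 46 -> window=[27, 18, 46] (not full yet)
step 4: append 48 -> window=[27, 18, 46, 48] -> max=48
step 5: append 38 -> window=[18, 46, 48, 38] -> max=48
step 6: append 52 -> window=[46, 48, 38, 52] -> max=52
Window #3 max = 52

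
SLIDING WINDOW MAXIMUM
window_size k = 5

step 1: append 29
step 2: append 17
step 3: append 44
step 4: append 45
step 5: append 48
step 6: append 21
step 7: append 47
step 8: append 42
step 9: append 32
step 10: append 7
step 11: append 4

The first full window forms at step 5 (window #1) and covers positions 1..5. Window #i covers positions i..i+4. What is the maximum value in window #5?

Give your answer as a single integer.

step 1: append 29 -> window=[29] (not full yet)
step 2: append 17 -> window=[29, 17] (not full yet)
step 3: append 44 -> window=[29, 17, 44] (not full yet)
step 4: append 45 -> window=[29, 17, 44, 45] (not full yet)
step 5: append 48 -> window=[29, 17, 44, 45, 48] -> max=48
step 6: append 21 -> window=[17, 44, 45, 48, 21] -> max=48
step 7: append 47 -> window=[44, 45, 48, 21, 47] -> max=48
step 8: append 42 -> window=[45, 48, 21, 47, 42] -> max=48
step 9: append 32 -> window=[48, 21, 47, 42, 32] -> max=48
Window #5 max = 48

Answer: 48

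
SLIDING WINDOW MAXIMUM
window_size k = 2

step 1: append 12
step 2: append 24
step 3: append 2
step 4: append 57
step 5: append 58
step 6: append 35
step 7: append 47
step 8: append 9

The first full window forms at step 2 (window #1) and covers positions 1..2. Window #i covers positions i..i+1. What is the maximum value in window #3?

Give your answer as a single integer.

step 1: append 12 -> window=[12] (not full yet)
step 2: append 24 -> window=[12, 24] -> max=24
step 3: append 2 -> window=[24, 2] -> max=24
step 4: append 57 -> window=[2, 57] -> max=57
Window #3 max = 57

Answer: 57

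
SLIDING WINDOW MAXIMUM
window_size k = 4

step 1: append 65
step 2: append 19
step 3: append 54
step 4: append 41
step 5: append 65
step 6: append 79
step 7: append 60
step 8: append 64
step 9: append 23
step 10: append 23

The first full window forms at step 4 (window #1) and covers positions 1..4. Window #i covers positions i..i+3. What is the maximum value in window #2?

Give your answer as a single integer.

Answer: 65

Derivation:
step 1: append 65 -> window=[65] (not full yet)
step 2: append 19 -> window=[65, 19] (not full yet)
step 3: append 54 -> window=[65, 19, 54] (not full yet)
step 4: append 41 -> window=[65, 19, 54, 41] -> max=65
step 5: append 65 -> window=[19, 54, 41, 65] -> max=65
Window #2 max = 65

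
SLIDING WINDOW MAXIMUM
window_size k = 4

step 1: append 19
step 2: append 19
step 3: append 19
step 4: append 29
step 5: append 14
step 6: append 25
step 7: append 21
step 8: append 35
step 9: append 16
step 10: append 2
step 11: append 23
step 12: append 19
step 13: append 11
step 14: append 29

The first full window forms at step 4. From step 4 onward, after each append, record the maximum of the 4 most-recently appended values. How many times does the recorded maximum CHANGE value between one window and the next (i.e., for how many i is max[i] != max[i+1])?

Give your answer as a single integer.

step 1: append 19 -> window=[19] (not full yet)
step 2: append 19 -> window=[19, 19] (not full yet)
step 3: append 19 -> window=[19, 19, 19] (not full yet)
step 4: append 29 -> window=[19, 19, 19, 29] -> max=29
step 5: append 14 -> window=[19, 19, 29, 14] -> max=29
step 6: append 25 -> window=[19, 29, 14, 25] -> max=29
step 7: append 21 -> window=[29, 14, 25, 21] -> max=29
step 8: append 35 -> window=[14, 25, 21, 35] -> max=35
step 9: append 16 -> window=[25, 21, 35, 16] -> max=35
step 10: append 2 -> window=[21, 35, 16, 2] -> max=35
step 11: append 23 -> window=[35, 16, 2, 23] -> max=35
step 12: append 19 -> window=[16, 2, 23, 19] -> max=23
step 13: append 11 -> window=[2, 23, 19, 11] -> max=23
step 14: append 29 -> window=[23, 19, 11, 29] -> max=29
Recorded maximums: 29 29 29 29 35 35 35 35 23 23 29
Changes between consecutive maximums: 3

Answer: 3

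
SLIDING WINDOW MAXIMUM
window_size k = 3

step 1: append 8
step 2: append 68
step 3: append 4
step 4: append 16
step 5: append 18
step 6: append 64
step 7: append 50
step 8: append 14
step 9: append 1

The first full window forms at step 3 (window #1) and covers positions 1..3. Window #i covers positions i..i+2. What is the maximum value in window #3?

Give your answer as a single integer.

Answer: 18

Derivation:
step 1: append 8 -> window=[8] (not full yet)
step 2: append 68 -> window=[8, 68] (not full yet)
step 3: append 4 -> window=[8, 68, 4] -> max=68
step 4: append 16 -> window=[68, 4, 16] -> max=68
step 5: append 18 -> window=[4, 16, 18] -> max=18
Window #3 max = 18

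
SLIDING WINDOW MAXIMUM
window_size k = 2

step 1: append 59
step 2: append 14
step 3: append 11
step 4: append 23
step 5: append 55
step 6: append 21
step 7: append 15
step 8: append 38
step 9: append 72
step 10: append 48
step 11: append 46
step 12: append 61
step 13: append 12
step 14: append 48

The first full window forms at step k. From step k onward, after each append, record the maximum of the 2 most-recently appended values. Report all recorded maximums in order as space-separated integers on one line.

step 1: append 59 -> window=[59] (not full yet)
step 2: append 14 -> window=[59, 14] -> max=59
step 3: append 11 -> window=[14, 11] -> max=14
step 4: append 23 -> window=[11, 23] -> max=23
step 5: append 55 -> window=[23, 55] -> max=55
step 6: append 21 -> window=[55, 21] -> max=55
step 7: append 15 -> window=[21, 15] -> max=21
step 8: append 38 -> window=[15, 38] -> max=38
step 9: append 72 -> window=[38, 72] -> max=72
step 10: append 48 -> window=[72, 48] -> max=72
step 11: append 46 -> window=[48, 46] -> max=48
step 12: append 61 -> window=[46, 61] -> max=61
step 13: append 12 -> window=[61, 12] -> max=61
step 14: append 48 -> window=[12, 48] -> max=48

Answer: 59 14 23 55 55 21 38 72 72 48 61 61 48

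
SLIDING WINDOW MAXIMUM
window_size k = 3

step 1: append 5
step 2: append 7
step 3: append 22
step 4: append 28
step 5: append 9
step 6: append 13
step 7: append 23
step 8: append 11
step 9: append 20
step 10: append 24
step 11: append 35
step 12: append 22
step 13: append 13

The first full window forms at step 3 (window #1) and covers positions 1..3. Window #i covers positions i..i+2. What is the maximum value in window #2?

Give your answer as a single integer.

step 1: append 5 -> window=[5] (not full yet)
step 2: append 7 -> window=[5, 7] (not full yet)
step 3: append 22 -> window=[5, 7, 22] -> max=22
step 4: append 28 -> window=[7, 22, 28] -> max=28
Window #2 max = 28

Answer: 28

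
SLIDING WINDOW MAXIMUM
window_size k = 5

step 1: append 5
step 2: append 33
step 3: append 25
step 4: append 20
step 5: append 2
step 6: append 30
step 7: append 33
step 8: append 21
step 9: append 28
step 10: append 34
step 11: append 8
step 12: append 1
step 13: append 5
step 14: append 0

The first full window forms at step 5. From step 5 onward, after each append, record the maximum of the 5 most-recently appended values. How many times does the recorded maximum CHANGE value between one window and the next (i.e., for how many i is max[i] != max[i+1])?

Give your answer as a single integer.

Answer: 1

Derivation:
step 1: append 5 -> window=[5] (not full yet)
step 2: append 33 -> window=[5, 33] (not full yet)
step 3: append 25 -> window=[5, 33, 25] (not full yet)
step 4: append 20 -> window=[5, 33, 25, 20] (not full yet)
step 5: append 2 -> window=[5, 33, 25, 20, 2] -> max=33
step 6: append 30 -> window=[33, 25, 20, 2, 30] -> max=33
step 7: append 33 -> window=[25, 20, 2, 30, 33] -> max=33
step 8: append 21 -> window=[20, 2, 30, 33, 21] -> max=33
step 9: append 28 -> window=[2, 30, 33, 21, 28] -> max=33
step 10: append 34 -> window=[30, 33, 21, 28, 34] -> max=34
step 11: append 8 -> window=[33, 21, 28, 34, 8] -> max=34
step 12: append 1 -> window=[21, 28, 34, 8, 1] -> max=34
step 13: append 5 -> window=[28, 34, 8, 1, 5] -> max=34
step 14: append 0 -> window=[34, 8, 1, 5, 0] -> max=34
Recorded maximums: 33 33 33 33 33 34 34 34 34 34
Changes between consecutive maximums: 1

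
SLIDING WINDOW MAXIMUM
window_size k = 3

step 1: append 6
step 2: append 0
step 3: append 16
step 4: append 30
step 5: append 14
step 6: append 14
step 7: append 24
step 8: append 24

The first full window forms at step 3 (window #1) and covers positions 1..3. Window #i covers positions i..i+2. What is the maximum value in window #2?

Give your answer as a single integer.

step 1: append 6 -> window=[6] (not full yet)
step 2: append 0 -> window=[6, 0] (not full yet)
step 3: append 16 -> window=[6, 0, 16] -> max=16
step 4: append 30 -> window=[0, 16, 30] -> max=30
Window #2 max = 30

Answer: 30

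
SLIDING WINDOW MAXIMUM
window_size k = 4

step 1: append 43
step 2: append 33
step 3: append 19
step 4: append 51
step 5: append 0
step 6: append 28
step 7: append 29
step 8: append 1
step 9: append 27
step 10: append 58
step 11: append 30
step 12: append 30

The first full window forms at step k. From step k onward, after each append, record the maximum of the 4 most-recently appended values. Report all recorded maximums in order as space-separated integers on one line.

Answer: 51 51 51 51 29 29 58 58 58

Derivation:
step 1: append 43 -> window=[43] (not full yet)
step 2: append 33 -> window=[43, 33] (not full yet)
step 3: append 19 -> window=[43, 33, 19] (not full yet)
step 4: append 51 -> window=[43, 33, 19, 51] -> max=51
step 5: append 0 -> window=[33, 19, 51, 0] -> max=51
step 6: append 28 -> window=[19, 51, 0, 28] -> max=51
step 7: append 29 -> window=[51, 0, 28, 29] -> max=51
step 8: append 1 -> window=[0, 28, 29, 1] -> max=29
step 9: append 27 -> window=[28, 29, 1, 27] -> max=29
step 10: append 58 -> window=[29, 1, 27, 58] -> max=58
step 11: append 30 -> window=[1, 27, 58, 30] -> max=58
step 12: append 30 -> window=[27, 58, 30, 30] -> max=58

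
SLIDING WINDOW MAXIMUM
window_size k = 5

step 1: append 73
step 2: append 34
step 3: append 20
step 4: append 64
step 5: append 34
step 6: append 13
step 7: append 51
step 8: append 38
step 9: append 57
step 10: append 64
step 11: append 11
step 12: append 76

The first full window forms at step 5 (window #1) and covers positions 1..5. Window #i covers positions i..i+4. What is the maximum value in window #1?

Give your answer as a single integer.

Answer: 73

Derivation:
step 1: append 73 -> window=[73] (not full yet)
step 2: append 34 -> window=[73, 34] (not full yet)
step 3: append 20 -> window=[73, 34, 20] (not full yet)
step 4: append 64 -> window=[73, 34, 20, 64] (not full yet)
step 5: append 34 -> window=[73, 34, 20, 64, 34] -> max=73
Window #1 max = 73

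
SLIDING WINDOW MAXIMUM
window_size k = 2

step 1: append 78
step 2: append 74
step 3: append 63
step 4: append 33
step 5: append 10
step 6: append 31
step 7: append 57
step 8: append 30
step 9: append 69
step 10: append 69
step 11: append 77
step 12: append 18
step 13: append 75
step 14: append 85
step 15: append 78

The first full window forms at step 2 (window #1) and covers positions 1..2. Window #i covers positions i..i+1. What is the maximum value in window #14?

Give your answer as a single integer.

Answer: 85

Derivation:
step 1: append 78 -> window=[78] (not full yet)
step 2: append 74 -> window=[78, 74] -> max=78
step 3: append 63 -> window=[74, 63] -> max=74
step 4: append 33 -> window=[63, 33] -> max=63
step 5: append 10 -> window=[33, 10] -> max=33
step 6: append 31 -> window=[10, 31] -> max=31
step 7: append 57 -> window=[31, 57] -> max=57
step 8: append 30 -> window=[57, 30] -> max=57
step 9: append 69 -> window=[30, 69] -> max=69
step 10: append 69 -> window=[69, 69] -> max=69
step 11: append 77 -> window=[69, 77] -> max=77
step 12: append 18 -> window=[77, 18] -> max=77
step 13: append 75 -> window=[18, 75] -> max=75
step 14: append 85 -> window=[75, 85] -> max=85
step 15: append 78 -> window=[85, 78] -> max=85
Window #14 max = 85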